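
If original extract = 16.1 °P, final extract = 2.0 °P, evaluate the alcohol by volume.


SG = 259/(259 − P);  ABV = (OG − FG)·131.25
OG = 259/(259 − 16.1) = 1.0663
FG = 259/(259 − 2.0) = 1.0078
ABV = (1.0663 − 1.0078)·131.25

7.6782 % ABV


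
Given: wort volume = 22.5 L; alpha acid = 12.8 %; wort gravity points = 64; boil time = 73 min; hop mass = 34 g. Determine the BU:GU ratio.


U = 1.65·0.000125^(GP/1000)·(1−e^(−0.04t))/4.15;  IBU = (α/100)·m·U·1000/V;  BU:GU = IBU/GP
U = 1.65·0.000125^(64/1000)·(1−e^(−0.04·73))/4.15 = 0.2116
IBU = (12.8/100)·34·0.2116·1000/22.5 = 40.9323
BU:GU = 40.9323/64

0.6396


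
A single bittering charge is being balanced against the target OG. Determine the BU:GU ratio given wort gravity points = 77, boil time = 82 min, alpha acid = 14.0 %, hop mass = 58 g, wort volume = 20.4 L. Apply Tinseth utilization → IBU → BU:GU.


U = 1.65·0.000125^(GP/1000)·(1−e^(−0.04t))/4.15;  IBU = (α/100)·m·U·1000/V;  BU:GU = IBU/GP
U = 1.65·0.000125^(77/1000)·(1−e^(−0.04·82))/4.15 = 0.1915
IBU = (14.0/100)·58·0.1915·1000/20.4 = 76.2371
BU:GU = 76.2371/77

0.9901


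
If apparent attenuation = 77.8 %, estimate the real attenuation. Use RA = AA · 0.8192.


RA = 77.8 · 0.8192

63.7338 %


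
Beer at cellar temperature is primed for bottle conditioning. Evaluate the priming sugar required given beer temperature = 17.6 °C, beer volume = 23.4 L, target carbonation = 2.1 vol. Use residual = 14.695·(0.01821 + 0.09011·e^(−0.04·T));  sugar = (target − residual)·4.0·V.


residual = 14.695·(0.01821 + 0.09011·e^(−0.04·17.6)) = 0.9225
sugar = (2.1 − 0.9225)·4.0·23.4

110.2110 g


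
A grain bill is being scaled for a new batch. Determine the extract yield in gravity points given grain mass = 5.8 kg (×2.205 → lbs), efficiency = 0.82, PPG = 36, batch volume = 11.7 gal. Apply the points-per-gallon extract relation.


points = lbs × PPG × eff / vol
lbs = 5.8 × 2.205 = 12.7890
points = 12.7890 × 36 × 0.82 / 11.7

32.2676 points


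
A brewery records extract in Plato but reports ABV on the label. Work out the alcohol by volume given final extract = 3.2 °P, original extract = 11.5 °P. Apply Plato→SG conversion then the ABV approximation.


SG = 259/(259 − P);  ABV = (OG − FG)·131.25
OG = 259/(259 − 11.5) = 1.0465
FG = 259/(259 − 3.2) = 1.0125
ABV = (1.0465 − 1.0125)·131.25

4.4566 % ABV


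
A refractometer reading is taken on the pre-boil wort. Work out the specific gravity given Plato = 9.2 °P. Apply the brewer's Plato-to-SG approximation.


SG = 259/(259 − P)
SG = 259/(259 − 9.2)

1.0368


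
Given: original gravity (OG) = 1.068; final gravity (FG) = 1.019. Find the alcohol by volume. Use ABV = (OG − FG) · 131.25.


ABV = (1.068 − 1.019) · 131.25

6.4313 % ABV


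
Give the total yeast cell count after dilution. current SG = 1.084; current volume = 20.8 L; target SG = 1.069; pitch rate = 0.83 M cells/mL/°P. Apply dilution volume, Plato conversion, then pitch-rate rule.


V_w = V·((SG_c−1)/(SG_t−1)−1);  °P = 259 − 259/SG_t;  cells = rate·(V+V_w)·°P
V_w = 20.8·((1.084−1)/(1.069−1)−1) = 4.5217
V_final = 20.8 + 4.5217 = 25.3217
°P = 259 − 259/1.069 = 16.7175
cells = 0.83·25.3217·16.7175

351.3523 billion cells


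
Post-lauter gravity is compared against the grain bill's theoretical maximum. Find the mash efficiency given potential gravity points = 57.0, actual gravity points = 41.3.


efficiency = actual / potential × 100
efficiency = 41.3 / 57.0 × 100

72.4561 %


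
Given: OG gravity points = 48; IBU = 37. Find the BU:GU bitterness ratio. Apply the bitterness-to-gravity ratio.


BU:GU = IBU / OG_points
BU:GU = 37 / 48

0.7708


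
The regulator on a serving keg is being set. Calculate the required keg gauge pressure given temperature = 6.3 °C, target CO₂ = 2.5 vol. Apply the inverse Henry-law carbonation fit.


psi = vols/(0.01821 + 0.09011·e^(−0.04·T)) − 14.695
psi = 2.5/(0.01821 + 0.09011·e^(−0.04·6.3)) − 14.695

13.6344 psi


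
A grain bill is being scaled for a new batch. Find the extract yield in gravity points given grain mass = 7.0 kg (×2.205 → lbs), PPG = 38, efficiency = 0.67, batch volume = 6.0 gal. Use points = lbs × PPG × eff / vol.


lbs = 7.0 × 2.205 = 15.4350
points = 15.4350 × 38 × 0.67 / 6.0

65.4959 points


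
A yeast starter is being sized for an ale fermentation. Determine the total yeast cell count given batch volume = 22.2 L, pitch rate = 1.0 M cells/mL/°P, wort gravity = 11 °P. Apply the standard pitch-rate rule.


cells (billions) = rate · V_L · °P
cells = 1.0 · 22.2 · 11

244.2000 billion cells


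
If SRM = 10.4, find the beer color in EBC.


EBC = SRM · 1.97
EBC = 10.4 · 1.97

20.4880 EBC


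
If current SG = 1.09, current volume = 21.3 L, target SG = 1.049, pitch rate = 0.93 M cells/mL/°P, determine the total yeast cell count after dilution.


V_w = V·((SG_c−1)/(SG_t−1)−1);  °P = 259 − 259/SG_t;  cells = rate·(V+V_w)·°P
V_w = 21.3·((1.09−1)/(1.049−1)−1) = 17.8224
V_final = 21.3 + 17.8224 = 39.1224
°P = 259 − 259/1.049 = 12.0982
cells = 0.93·39.1224·12.0982

440.1790 billion cells


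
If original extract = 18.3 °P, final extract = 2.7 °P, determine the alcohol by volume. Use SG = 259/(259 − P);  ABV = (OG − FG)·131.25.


OG = 259/(259 − 18.3) = 1.0760
FG = 259/(259 − 2.7) = 1.0105
ABV = (1.0760 − 1.0105)·131.25

8.5961 % ABV


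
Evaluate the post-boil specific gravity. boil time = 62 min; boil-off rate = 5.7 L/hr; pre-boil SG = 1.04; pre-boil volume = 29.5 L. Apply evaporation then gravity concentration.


V_post = V_pre − rate·(t/60);  SG_post = 1 + (SG_pre−1)·V_pre/V_post
V_post = 29.5 − 5.7·(62/60) = 23.6100
SG_post = 1 + (1.04 − 1)·29.5/23.6100

1.0500


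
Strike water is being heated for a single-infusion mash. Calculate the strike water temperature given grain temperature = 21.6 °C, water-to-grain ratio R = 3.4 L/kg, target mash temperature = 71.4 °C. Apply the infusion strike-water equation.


T_strike = (0.41/R)·(T_mash − T_grain) + T_mash
T_strike = (0.41/3.4)·(71.4 − 21.6) + 71.4

77.4053 °C


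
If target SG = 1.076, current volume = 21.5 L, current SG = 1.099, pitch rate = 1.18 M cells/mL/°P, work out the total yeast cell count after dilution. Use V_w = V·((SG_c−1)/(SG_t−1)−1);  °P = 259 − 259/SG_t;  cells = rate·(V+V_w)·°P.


V_w = 21.5·((1.099−1)/(1.076−1)−1) = 6.5066
V_final = 21.5 + 6.5066 = 28.0066
°P = 259 − 259/1.076 = 18.2937
cells = 1.18·28.0066·18.2937

604.5652 billion cells


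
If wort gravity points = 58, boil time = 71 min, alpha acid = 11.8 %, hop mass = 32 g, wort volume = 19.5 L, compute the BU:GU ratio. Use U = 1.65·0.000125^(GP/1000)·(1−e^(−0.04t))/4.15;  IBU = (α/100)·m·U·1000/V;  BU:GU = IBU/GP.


U = 1.65·0.000125^(58/1000)·(1−e^(−0.04·71))/4.15 = 0.2223
IBU = (11.8/100)·32·0.2223·1000/19.5 = 43.0436
BU:GU = 43.0436/58

0.7421


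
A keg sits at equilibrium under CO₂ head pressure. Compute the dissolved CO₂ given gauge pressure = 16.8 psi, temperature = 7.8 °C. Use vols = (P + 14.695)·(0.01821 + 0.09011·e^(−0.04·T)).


vols = (16.8 + 14.695)·(0.01821 + 0.09011·e^(−0.04·7.8))

2.6509 volumes


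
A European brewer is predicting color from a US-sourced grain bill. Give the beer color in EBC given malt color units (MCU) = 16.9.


SRM = 1.4922·MCU^0.6859;  EBC = SRM·1.97
SRM = 1.4922·16.9^0.6859 = 10.3761
EBC = 10.3761·1.97

20.4409 EBC


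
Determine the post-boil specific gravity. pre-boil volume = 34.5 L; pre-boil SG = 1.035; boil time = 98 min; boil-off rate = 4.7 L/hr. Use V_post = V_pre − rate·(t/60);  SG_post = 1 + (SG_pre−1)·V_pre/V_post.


V_post = 34.5 − 4.7·(98/60) = 26.8233
SG_post = 1 + (1.035 − 1)·34.5/26.8233

1.0450


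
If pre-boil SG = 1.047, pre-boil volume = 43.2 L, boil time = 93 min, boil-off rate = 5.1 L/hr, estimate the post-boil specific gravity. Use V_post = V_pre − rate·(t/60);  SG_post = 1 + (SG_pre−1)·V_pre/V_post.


V_post = 43.2 − 5.1·(93/60) = 35.2950
SG_post = 1 + (1.047 − 1)·43.2/35.2950

1.0575


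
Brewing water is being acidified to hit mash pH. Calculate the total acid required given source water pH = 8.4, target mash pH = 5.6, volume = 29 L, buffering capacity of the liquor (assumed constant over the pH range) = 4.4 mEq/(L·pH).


acid = buffering capacity · (pH_source − pH_target) · V
acid = 4.4 · (8.4 − 5.6) · 29

357.2800 mEq


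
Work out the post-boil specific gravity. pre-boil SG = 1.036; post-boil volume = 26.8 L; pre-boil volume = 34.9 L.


SG_post = 1 + (SG_pre − 1)·V_pre/V_post
pts_pre = (1.036 − 1)·1000 = 36.0000
pts_post = 36.0000·34.9/26.8 = 46.8806
SG_post = 1 + 46.8806/1000

1.0469


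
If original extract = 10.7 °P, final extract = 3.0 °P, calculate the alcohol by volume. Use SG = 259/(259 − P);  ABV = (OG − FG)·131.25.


OG = 259/(259 − 10.7) = 1.0431
FG = 259/(259 − 3.0) = 1.0117
ABV = (1.0431 − 1.0117)·131.25

4.1179 % ABV


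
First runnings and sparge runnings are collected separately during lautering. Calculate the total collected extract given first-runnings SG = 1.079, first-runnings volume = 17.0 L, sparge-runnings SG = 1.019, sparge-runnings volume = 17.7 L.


total = Σ (SG_i − 1)·1000·V_i
first = (1.079 − 1)·1000·17.0 = 1343.0000
sparge = (1.019 − 1)·1000·17.7 = 336.3000
total = 1343.0000 + 336.3000

1679.3000 gravity·L


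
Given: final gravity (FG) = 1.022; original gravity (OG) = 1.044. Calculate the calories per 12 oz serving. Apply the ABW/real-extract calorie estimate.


ABW = (OG−FG)·131.25·0.79/FG;  °P = 259 − 259/SG (for OG→OE and FG→AE);  RE = 0.1808·OE + 0.8192·AE;  Cal = (6.9·ABW + 4·(RE−0.1))·FG·3.55
ABW = (1.044 − 1.022)·131.25·0.79/1.022 = 2.2320
OE = 259 − 259/1.044 = 10.9157 °P
AE = 259 − 259/1.022 = 5.5753 °P
RE = 0.1808·10.9157 + 0.8192·5.5753 = 6.5409 °P
Cal = (6.9·2.2320 + 4·(6.5409−0.1))·1.022·3.55

149.3488 kcal


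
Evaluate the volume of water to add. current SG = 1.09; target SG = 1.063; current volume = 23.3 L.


V_water = V·((SG_curr − 1)/(SG_target − 1) − 1)
V_water = 23.3·((1.09 − 1)/(1.063 − 1) − 1)

9.9857 L


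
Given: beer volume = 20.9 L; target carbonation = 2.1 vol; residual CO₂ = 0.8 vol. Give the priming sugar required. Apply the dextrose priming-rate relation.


sugar = (target − residual)·4.0·V
sugar = (2.1 − 0.8)·4.0·20.9

108.6800 g


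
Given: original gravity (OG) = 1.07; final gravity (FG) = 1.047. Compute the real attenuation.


AA = (OG−FG)/(OG−1)·100;  RA = AA·0.8192
AA = (1.07 − 1.047)/(1.07 − 1)·100 = 32.8571
RA = 32.8571·0.8192

26.9166 %


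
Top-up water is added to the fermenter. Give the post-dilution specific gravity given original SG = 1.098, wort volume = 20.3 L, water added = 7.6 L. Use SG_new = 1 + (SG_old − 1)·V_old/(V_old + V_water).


pts = (1.098 − 1)·1000·20.3/(20.3 + 7.6) = 71.3047
SG_new = 1 + 71.3047/1000

1.0713


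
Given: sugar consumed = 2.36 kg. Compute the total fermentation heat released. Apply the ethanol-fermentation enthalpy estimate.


Q = m_sugar · 590 kJ/kg
Q = 2.36 · 590

1392.4000 kJ


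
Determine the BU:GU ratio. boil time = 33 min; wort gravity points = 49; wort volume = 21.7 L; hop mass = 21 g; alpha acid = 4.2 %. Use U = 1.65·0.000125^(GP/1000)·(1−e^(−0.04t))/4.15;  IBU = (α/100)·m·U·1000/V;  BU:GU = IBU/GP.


U = 1.65·0.000125^(49/1000)·(1−e^(−0.04·33))/4.15 = 0.1876
IBU = (4.2/100)·21·0.1876·1000/21.7 = 7.6246
BU:GU = 7.6246/49

0.1556


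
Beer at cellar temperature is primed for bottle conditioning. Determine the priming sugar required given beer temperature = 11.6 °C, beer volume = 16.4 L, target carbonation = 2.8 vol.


residual = 14.695·(0.01821 + 0.09011·e^(−0.04·T));  sugar = (target − residual)·4.0·V
residual = 14.695·(0.01821 + 0.09011·e^(−0.04·11.6)) = 1.1002
sugar = (2.8 − 1.1002)·4.0·16.4

111.5080 g


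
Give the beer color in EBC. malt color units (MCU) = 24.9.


SRM = 1.4922·MCU^0.6859;  EBC = SRM·1.97
SRM = 1.4922·24.9^0.6859 = 13.5357
EBC = 13.5357·1.97

26.6653 EBC


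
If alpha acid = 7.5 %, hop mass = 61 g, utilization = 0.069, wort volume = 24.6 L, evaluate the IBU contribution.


IBU = (α/100)·mass·U·1000 / V
IBU = (7.5/100)·61·0.069·1000 / 24.6

12.8323 IBU


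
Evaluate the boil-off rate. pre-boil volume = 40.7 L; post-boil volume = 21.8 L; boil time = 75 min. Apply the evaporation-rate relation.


rate = (V_pre − V_post) / (t_min/60)
rate = (40.7 − 21.8) / (75/60)

15.1200 L/hr


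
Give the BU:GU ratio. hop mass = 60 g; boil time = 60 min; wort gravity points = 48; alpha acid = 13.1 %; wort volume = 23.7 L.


U = 1.65·0.000125^(GP/1000)·(1−e^(−0.04t))/4.15;  IBU = (α/100)·m·U·1000/V;  BU:GU = IBU/GP
U = 1.65·0.000125^(48/1000)·(1−e^(−0.04·60))/4.15 = 0.2348
IBU = (13.1/100)·60·0.2348·1000/23.7 = 77.8862
BU:GU = 77.8862/48

1.6226


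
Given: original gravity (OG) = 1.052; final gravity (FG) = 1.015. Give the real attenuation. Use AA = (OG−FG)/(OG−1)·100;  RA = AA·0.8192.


AA = (1.052 − 1.015)/(1.052 − 1)·100 = 71.1538
RA = 71.1538·0.8192

58.2892 %


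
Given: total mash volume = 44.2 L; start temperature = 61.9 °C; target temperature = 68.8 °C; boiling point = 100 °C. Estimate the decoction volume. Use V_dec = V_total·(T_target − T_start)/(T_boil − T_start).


V_dec = 44.2·(68.8 − 61.9)/(100 − 61.9)

8.0047 L


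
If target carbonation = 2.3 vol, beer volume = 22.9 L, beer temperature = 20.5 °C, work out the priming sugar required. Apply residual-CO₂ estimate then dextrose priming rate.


residual = 14.695·(0.01821 + 0.09011·e^(−0.04·T));  sugar = (target − residual)·4.0·V
residual = 14.695·(0.01821 + 0.09011·e^(−0.04·20.5)) = 0.8508
sugar = (2.3 − 0.8508)·4.0·22.9

132.7466 g


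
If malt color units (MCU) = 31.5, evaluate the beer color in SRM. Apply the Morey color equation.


SRM = 1.4922 · MCU^0.6859
SRM = 1.4922 · 31.5^0.6859

15.9044 SRM


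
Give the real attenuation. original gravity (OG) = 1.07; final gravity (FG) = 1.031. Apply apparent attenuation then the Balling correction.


AA = (OG−FG)/(OG−1)·100;  RA = AA·0.8192
AA = (1.07 − 1.031)/(1.07 − 1)·100 = 55.7143
RA = 55.7143·0.8192

45.6411 %


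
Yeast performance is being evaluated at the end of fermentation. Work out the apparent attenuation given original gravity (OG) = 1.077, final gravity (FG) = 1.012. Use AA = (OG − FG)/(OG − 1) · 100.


AA = (1.077 − 1.012)/(1.077 − 1) · 100

84.4156 %


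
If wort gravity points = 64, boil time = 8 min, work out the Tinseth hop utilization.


U = 1.65·0.000125^(GP/1000) · (1 − e^(−0.04·t))/4.15
bigness = 1.65·0.000125^(64/1000) = 0.9283
boil_factor = (1 − e^(−0.04·8))/4.15 = 0.0660
U = 0.9283 · 0.0660

0.0613


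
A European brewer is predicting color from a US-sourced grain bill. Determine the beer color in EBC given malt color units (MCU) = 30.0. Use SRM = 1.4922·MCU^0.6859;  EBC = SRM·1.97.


SRM = 1.4922·30.0^0.6859 = 15.3810
EBC = 15.3810·1.97

30.3006 EBC


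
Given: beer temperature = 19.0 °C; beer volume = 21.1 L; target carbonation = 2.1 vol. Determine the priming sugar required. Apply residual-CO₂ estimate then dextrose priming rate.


residual = 14.695·(0.01821 + 0.09011·e^(−0.04·T));  sugar = (target − residual)·4.0·V
residual = 14.695·(0.01821 + 0.09011·e^(−0.04·19.0)) = 0.8869
sugar = (2.1 − 0.8869)·4.0·21.1

102.3887 g


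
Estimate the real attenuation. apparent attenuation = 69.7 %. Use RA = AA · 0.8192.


RA = 69.7 · 0.8192

57.0982 %


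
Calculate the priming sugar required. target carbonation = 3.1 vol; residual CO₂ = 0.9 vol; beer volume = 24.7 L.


sugar = (target − residual)·4.0·V
sugar = (3.1 − 0.9)·4.0·24.7

217.3600 g


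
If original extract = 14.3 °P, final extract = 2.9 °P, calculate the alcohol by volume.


SG = 259/(259 − P);  ABV = (OG − FG)·131.25
OG = 259/(259 − 14.3) = 1.0584
FG = 259/(259 − 2.9) = 1.0113
ABV = (1.0584 − 1.0113)·131.25

6.1839 % ABV


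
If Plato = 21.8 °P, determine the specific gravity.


SG = 259/(259 − P)
SG = 259/(259 − 21.8)

1.0919


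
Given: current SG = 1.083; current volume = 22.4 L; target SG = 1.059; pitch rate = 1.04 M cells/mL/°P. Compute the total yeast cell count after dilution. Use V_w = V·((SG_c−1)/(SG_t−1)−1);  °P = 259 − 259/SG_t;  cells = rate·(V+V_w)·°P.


V_w = 22.4·((1.083−1)/(1.059−1)−1) = 9.1119
V_final = 22.4 + 9.1119 = 31.5119
°P = 259 − 259/1.059 = 14.4297
cells = 1.04·31.5119·14.4297

472.8934 billion cells


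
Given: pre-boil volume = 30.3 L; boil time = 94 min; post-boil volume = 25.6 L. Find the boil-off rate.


rate = (V_pre − V_post) / (t_min/60)
rate = (30.3 − 25.6) / (94/60)

3.0000 L/hr


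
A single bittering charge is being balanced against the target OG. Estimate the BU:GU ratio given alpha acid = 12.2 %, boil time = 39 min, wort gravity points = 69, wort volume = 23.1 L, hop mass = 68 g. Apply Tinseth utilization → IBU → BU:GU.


U = 1.65·0.000125^(GP/1000)·(1−e^(−0.04t))/4.15;  IBU = (α/100)·m·U·1000/V;  BU:GU = IBU/GP
U = 1.65·0.000125^(69/1000)·(1−e^(−0.04·39))/4.15 = 0.1689
IBU = (12.2/100)·68·0.1689·1000/23.1 = 60.6641
BU:GU = 60.6641/69

0.8792


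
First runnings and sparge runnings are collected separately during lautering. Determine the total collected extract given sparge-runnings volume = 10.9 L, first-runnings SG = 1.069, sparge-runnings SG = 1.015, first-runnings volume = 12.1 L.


total = Σ (SG_i − 1)·1000·V_i
first = (1.069 − 1)·1000·12.1 = 834.9000
sparge = (1.015 − 1)·1000·10.9 = 163.5000
total = 834.9000 + 163.5000

998.4000 gravity·L


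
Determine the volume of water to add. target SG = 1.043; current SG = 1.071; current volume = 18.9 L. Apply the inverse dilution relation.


V_water = V·((SG_curr − 1)/(SG_target − 1) − 1)
V_water = 18.9·((1.071 − 1)/(1.043 − 1) − 1)

12.3070 L


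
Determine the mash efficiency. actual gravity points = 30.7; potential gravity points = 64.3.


efficiency = actual / potential × 100
efficiency = 30.7 / 64.3 × 100

47.7449 %


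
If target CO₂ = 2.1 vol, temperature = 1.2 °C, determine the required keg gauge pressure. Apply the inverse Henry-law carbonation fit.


psi = vols/(0.01821 + 0.09011·e^(−0.04·T)) − 14.695
psi = 2.1/(0.01821 + 0.09011·e^(−0.04·1.2)) − 14.695

5.4785 psi


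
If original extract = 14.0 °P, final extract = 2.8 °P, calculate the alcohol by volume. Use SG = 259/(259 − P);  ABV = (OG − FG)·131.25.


OG = 259/(259 − 14.0) = 1.0571
FG = 259/(259 − 2.8) = 1.0109
ABV = (1.0571 − 1.0109)·131.25

6.0656 % ABV


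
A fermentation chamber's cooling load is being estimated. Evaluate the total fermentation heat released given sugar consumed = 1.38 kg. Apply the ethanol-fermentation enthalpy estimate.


Q = m_sugar · 590 kJ/kg
Q = 1.38 · 590

814.2000 kJ


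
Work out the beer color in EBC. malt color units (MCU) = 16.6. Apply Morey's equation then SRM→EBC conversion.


SRM = 1.4922·MCU^0.6859;  EBC = SRM·1.97
SRM = 1.4922·16.6^0.6859 = 10.2494
EBC = 10.2494·1.97

20.1914 EBC


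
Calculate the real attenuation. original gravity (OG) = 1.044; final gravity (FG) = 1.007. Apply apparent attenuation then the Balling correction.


AA = (OG−FG)/(OG−1)·100;  RA = AA·0.8192
AA = (1.044 − 1.007)/(1.044 − 1)·100 = 84.0909
RA = 84.0909·0.8192

68.8873 %


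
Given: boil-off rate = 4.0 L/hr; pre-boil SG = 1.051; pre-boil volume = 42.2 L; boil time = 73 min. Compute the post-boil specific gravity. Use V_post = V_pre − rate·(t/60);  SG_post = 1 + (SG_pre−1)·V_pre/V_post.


V_post = 42.2 − 4.0·(73/60) = 37.3333
SG_post = 1 + (1.051 − 1)·42.2/37.3333

1.0576


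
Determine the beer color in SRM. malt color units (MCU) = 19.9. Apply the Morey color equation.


SRM = 1.4922 · MCU^0.6859
SRM = 1.4922 · 19.9^0.6859

11.6067 SRM


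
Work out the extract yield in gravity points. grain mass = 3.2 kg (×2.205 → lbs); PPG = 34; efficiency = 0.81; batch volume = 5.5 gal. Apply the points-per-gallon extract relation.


points = lbs × PPG × eff / vol
lbs = 3.2 × 2.205 = 7.0560
points = 7.0560 × 34 × 0.81 / 5.5

35.3313 points


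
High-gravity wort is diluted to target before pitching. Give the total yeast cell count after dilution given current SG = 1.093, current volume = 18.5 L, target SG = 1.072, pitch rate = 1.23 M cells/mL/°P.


V_w = V·((SG_c−1)/(SG_t−1)−1);  °P = 259 − 259/SG_t;  cells = rate·(V+V_w)·°P
V_w = 18.5·((1.093−1)/(1.072−1)−1) = 5.3958
V_final = 18.5 + 5.3958 = 23.8958
°P = 259 − 259/1.072 = 17.3955
cells = 1.23·23.8958·17.3955

511.2870 billion cells


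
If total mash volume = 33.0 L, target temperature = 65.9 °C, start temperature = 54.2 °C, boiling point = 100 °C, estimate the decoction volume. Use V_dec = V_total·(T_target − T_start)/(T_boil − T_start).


V_dec = 33.0·(65.9 − 54.2)/(100 − 54.2)

8.4301 L


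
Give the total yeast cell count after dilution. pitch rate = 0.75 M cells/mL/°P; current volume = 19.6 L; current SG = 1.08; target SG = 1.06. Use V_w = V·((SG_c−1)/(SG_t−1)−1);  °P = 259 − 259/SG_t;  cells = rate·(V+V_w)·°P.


V_w = 19.6·((1.08−1)/(1.06−1)−1) = 6.5333
V_final = 19.6 + 6.5333 = 26.1333
°P = 259 − 259/1.06 = 14.6604
cells = 0.75·26.1333·14.6604

287.3434 billion cells


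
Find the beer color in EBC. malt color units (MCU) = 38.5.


SRM = 1.4922·MCU^0.6859;  EBC = SRM·1.97
SRM = 1.4922·38.5^0.6859 = 18.2513
EBC = 18.2513·1.97

35.9551 EBC


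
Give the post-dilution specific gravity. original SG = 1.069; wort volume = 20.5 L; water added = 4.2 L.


SG_new = 1 + (SG_old − 1)·V_old/(V_old + V_water)
pts = (1.069 − 1)·1000·20.5/(20.5 + 4.2) = 57.2672
SG_new = 1 + 57.2672/1000

1.0573


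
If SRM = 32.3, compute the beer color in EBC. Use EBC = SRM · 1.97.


EBC = 32.3 · 1.97

63.6310 EBC


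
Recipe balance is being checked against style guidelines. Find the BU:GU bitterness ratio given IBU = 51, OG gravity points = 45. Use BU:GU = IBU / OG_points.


BU:GU = 51 / 45

1.1333


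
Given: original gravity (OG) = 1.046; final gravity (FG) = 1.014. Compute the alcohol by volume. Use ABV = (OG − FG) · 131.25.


ABV = (1.046 − 1.014) · 131.25

4.2000 % ABV


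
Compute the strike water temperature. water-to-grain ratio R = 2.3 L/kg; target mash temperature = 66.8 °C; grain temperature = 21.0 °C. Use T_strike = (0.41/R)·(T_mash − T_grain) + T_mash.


T_strike = (0.41/2.3)·(66.8 − 21.0) + 66.8

74.9643 °C


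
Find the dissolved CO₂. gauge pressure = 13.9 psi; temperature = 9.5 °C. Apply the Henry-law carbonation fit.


vols = (P + 14.695)·(0.01821 + 0.09011·e^(−0.04·T))
vols = (13.9 + 14.695)·(0.01821 + 0.09011·e^(−0.04·9.5))

2.2828 volumes


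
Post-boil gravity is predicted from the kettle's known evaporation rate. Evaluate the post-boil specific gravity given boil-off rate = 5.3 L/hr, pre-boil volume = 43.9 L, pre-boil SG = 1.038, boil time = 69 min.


V_post = V_pre − rate·(t/60);  SG_post = 1 + (SG_pre−1)·V_pre/V_post
V_post = 43.9 − 5.3·(69/60) = 37.8050
SG_post = 1 + (1.038 − 1)·43.9/37.8050

1.0441


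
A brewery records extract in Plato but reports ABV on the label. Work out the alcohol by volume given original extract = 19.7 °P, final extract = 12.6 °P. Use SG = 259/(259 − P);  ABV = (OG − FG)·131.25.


OG = 259/(259 − 19.7) = 1.0823
FG = 259/(259 − 12.6) = 1.0511
ABV = (1.0823 − 1.0511)·131.25

4.0933 % ABV


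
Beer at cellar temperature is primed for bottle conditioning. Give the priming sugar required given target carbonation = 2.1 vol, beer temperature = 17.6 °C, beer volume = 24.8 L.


residual = 14.695·(0.01821 + 0.09011·e^(−0.04·T));  sugar = (target − residual)·4.0·V
residual = 14.695·(0.01821 + 0.09011·e^(−0.04·17.6)) = 0.9225
sugar = (2.1 − 0.9225)·4.0·24.8

116.8048 g


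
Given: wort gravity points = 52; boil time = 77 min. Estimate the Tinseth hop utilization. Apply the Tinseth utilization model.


U = 1.65·0.000125^(GP/1000) · (1 − e^(−0.04·t))/4.15
bigness = 1.65·0.000125^(52/1000) = 1.0340
boil_factor = (1 − e^(−0.04·77))/4.15 = 0.2299
U = 1.0340 · 0.2299

0.2377


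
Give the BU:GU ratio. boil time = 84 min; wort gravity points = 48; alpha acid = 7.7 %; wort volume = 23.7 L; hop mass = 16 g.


U = 1.65·0.000125^(GP/1000)·(1−e^(−0.04t))/4.15;  IBU = (α/100)·m·U·1000/V;  BU:GU = IBU/GP
U = 1.65·0.000125^(48/1000)·(1−e^(−0.04·84))/4.15 = 0.2493
IBU = (7.7/100)·16·0.2493·1000/23.7 = 12.9597
BU:GU = 12.9597/48

0.2700


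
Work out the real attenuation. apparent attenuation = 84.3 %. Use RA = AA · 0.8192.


RA = 84.3 · 0.8192

69.0586 %


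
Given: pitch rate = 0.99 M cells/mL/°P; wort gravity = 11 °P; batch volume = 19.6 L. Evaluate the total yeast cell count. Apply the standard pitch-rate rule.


cells (billions) = rate · V_L · °P
cells = 0.99 · 19.6 · 11

213.4440 billion cells


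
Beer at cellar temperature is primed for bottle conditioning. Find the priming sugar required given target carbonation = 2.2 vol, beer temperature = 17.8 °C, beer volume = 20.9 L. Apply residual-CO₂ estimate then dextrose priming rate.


residual = 14.695·(0.01821 + 0.09011·e^(−0.04·T));  sugar = (target − residual)·4.0·V
residual = 14.695·(0.01821 + 0.09011·e^(−0.04·17.8)) = 0.9173
sugar = (2.2 − 0.9173)·4.0·20.9

107.2326 g


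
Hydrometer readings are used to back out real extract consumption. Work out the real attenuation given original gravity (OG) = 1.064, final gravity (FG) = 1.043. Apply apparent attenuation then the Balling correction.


AA = (OG−FG)/(OG−1)·100;  RA = AA·0.8192
AA = (1.064 − 1.043)/(1.064 − 1)·100 = 32.8125
RA = 32.8125·0.8192

26.8800 %


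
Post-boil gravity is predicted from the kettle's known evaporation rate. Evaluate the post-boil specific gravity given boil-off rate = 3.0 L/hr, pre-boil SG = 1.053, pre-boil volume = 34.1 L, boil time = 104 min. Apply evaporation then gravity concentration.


V_post = V_pre − rate·(t/60);  SG_post = 1 + (SG_pre−1)·V_pre/V_post
V_post = 34.1 − 3.0·(104/60) = 28.9000
SG_post = 1 + (1.053 − 1)·34.1/28.9000

1.0625


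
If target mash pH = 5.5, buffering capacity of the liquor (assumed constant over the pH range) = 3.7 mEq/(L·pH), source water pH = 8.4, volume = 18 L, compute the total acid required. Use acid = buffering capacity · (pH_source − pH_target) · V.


acid = 3.7 · (8.4 − 5.5) · 18

193.1400 mEq


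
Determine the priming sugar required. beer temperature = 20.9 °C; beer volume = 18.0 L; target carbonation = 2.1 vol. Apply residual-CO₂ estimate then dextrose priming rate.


residual = 14.695·(0.01821 + 0.09011·e^(−0.04·T));  sugar = (target − residual)·4.0·V
residual = 14.695·(0.01821 + 0.09011·e^(−0.04·20.9)) = 0.8415
sugar = (2.1 − 0.8415)·4.0·18.0

90.6089 g


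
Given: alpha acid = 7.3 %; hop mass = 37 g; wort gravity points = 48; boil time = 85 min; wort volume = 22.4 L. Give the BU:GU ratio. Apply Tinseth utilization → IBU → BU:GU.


U = 1.65·0.000125^(GP/1000)·(1−e^(−0.04t))/4.15;  IBU = (α/100)·m·U·1000/V;  BU:GU = IBU/GP
U = 1.65·0.000125^(48/1000)·(1−e^(−0.04·85))/4.15 = 0.2497
IBU = (7.3/100)·37·0.2497·1000/22.4 = 30.1039
BU:GU = 30.1039/48

0.6272


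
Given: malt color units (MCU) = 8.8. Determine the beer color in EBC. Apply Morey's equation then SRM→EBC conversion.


SRM = 1.4922·MCU^0.6859;  EBC = SRM·1.97
SRM = 1.4922·8.8^0.6859 = 6.6320
EBC = 6.6320·1.97

13.0651 EBC


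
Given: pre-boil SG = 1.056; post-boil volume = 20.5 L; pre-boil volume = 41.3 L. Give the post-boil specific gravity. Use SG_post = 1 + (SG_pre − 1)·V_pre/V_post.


pts_pre = (1.056 − 1)·1000 = 56.0000
pts_post = 56.0000·41.3/20.5 = 112.8195
SG_post = 1 + 112.8195/1000

1.1128


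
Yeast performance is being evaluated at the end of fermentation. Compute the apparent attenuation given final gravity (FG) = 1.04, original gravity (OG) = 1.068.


AA = (OG − FG)/(OG − 1) · 100
AA = (1.068 − 1.04)/(1.068 − 1) · 100

41.1765 %


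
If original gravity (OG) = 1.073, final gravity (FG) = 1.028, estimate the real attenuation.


AA = (OG−FG)/(OG−1)·100;  RA = AA·0.8192
AA = (1.073 − 1.028)/(1.073 − 1)·100 = 61.6438
RA = 61.6438·0.8192

50.4986 %


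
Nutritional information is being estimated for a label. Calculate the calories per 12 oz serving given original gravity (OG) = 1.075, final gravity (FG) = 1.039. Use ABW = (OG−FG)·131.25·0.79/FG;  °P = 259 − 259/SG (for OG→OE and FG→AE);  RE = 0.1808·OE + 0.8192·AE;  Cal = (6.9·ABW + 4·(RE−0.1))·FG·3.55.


ABW = (1.075 − 1.039)·131.25·0.79/1.039 = 3.5926
OE = 259 − 259/1.075 = 18.0698 °P
AE = 259 − 259/1.039 = 9.7218 °P
RE = 0.1808·18.0698 + 0.8192·9.7218 = 11.2312 °P
Cal = (6.9·3.5926 + 4·(11.2312−0.1))·1.039·3.55

255.6605 kcal


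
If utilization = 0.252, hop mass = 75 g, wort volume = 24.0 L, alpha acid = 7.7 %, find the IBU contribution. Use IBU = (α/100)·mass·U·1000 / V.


IBU = (7.7/100)·75·0.252·1000 / 24.0

60.6375 IBU


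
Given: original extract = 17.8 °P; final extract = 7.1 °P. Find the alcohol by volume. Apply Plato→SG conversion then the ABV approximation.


SG = 259/(259 − P);  ABV = (OG − FG)·131.25
OG = 259/(259 − 17.8) = 1.0738
FG = 259/(259 − 7.1) = 1.0282
ABV = (1.0738 − 1.0282)·131.25

5.9866 % ABV


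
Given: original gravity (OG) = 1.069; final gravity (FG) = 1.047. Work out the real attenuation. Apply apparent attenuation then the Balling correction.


AA = (OG−FG)/(OG−1)·100;  RA = AA·0.8192
AA = (1.069 − 1.047)/(1.069 − 1)·100 = 31.8841
RA = 31.8841·0.8192

26.1194 %


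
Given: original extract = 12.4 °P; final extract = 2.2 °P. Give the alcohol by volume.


SG = 259/(259 − P);  ABV = (OG − FG)·131.25
OG = 259/(259 − 12.4) = 1.0503
FG = 259/(259 − 2.2) = 1.0086
ABV = (1.0503 − 1.0086)·131.25

5.4753 % ABV


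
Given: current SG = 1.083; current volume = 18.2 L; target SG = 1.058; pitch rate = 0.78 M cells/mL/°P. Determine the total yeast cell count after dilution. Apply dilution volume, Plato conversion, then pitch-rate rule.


V_w = V·((SG_c−1)/(SG_t−1)−1);  °P = 259 − 259/SG_t;  cells = rate·(V+V_w)·°P
V_w = 18.2·((1.083−1)/(1.058−1)−1) = 7.8448
V_final = 18.2 + 7.8448 = 26.0448
°P = 259 − 259/1.058 = 14.1985
cells = 0.78·26.0448·14.1985

288.4418 billion cells


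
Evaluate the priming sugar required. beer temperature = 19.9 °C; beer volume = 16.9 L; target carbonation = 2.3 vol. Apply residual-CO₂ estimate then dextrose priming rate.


residual = 14.695·(0.01821 + 0.09011·e^(−0.04·T));  sugar = (target − residual)·4.0·V
residual = 14.695·(0.01821 + 0.09011·e^(−0.04·19.9)) = 0.8650
sugar = (2.3 − 0.8650)·4.0·16.9

97.0082 g


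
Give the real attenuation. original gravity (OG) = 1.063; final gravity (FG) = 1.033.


AA = (OG−FG)/(OG−1)·100;  RA = AA·0.8192
AA = (1.063 − 1.033)/(1.063 − 1)·100 = 47.6190
RA = 47.6190·0.8192

39.0095 %


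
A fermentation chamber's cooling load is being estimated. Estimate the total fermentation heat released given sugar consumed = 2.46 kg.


Q = m_sugar · 590 kJ/kg
Q = 2.46 · 590

1451.4000 kJ


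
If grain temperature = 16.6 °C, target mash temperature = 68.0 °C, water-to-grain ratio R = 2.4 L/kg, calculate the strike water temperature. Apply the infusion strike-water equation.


T_strike = (0.41/R)·(T_mash − T_grain) + T_mash
T_strike = (0.41/2.4)·(68.0 − 16.6) + 68.0

76.7808 °C


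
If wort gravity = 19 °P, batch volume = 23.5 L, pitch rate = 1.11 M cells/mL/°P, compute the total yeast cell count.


cells (billions) = rate · V_L · °P
cells = 1.11 · 23.5 · 19

495.6150 billion cells


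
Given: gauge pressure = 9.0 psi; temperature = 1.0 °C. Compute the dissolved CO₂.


vols = (P + 14.695)·(0.01821 + 0.09011·e^(−0.04·T))
vols = (9.0 + 14.695)·(0.01821 + 0.09011·e^(−0.04·1.0))

2.4829 volumes


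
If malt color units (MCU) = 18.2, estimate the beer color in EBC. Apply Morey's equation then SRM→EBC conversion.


SRM = 1.4922·MCU^0.6859;  EBC = SRM·1.97
SRM = 1.4922·18.2^0.6859 = 10.9172
EBC = 10.9172·1.97

21.5068 EBC


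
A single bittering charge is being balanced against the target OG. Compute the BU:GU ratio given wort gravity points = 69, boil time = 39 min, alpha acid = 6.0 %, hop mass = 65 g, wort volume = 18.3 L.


U = 1.65·0.000125^(GP/1000)·(1−e^(−0.04t))/4.15;  IBU = (α/100)·m·U·1000/V;  BU:GU = IBU/GP
U = 1.65·0.000125^(69/1000)·(1−e^(−0.04·39))/4.15 = 0.1689
IBU = (6.0/100)·65·0.1689·1000/18.3 = 35.9988
BU:GU = 35.9988/69

0.5217


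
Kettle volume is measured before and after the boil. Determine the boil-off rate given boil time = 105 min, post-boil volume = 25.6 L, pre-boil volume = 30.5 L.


rate = (V_pre − V_post) / (t_min/60)
rate = (30.5 − 25.6) / (105/60)

2.8000 L/hr


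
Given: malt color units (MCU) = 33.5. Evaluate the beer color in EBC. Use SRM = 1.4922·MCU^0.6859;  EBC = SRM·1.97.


SRM = 1.4922·33.5^0.6859 = 16.5903
EBC = 16.5903·1.97

32.6830 EBC


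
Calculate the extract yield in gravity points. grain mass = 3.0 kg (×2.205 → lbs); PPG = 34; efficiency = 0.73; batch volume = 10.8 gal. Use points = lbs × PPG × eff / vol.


lbs = 3.0 × 2.205 = 6.6150
points = 6.6150 × 34 × 0.73 / 10.8

15.2022 points


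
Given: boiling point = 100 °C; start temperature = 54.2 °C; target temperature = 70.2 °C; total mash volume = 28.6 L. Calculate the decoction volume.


V_dec = V_total·(T_target − T_start)/(T_boil − T_start)
V_dec = 28.6·(70.2 − 54.2)/(100 − 54.2)

9.9913 L


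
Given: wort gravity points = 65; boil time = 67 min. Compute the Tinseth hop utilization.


U = 1.65·0.000125^(GP/1000) · (1 − e^(−0.04·t))/4.15
bigness = 1.65·0.000125^(65/1000) = 0.9200
boil_factor = (1 − e^(−0.04·67))/4.15 = 0.2244
U = 0.9200 · 0.2244

0.2065


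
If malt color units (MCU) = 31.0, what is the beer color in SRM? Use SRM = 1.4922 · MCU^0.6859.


SRM = 1.4922 · 31.0^0.6859

15.7308 SRM


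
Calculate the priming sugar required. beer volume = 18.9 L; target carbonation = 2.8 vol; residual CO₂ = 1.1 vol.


sugar = (target − residual)·4.0·V
sugar = (2.8 − 1.1)·4.0·18.9

128.5200 g


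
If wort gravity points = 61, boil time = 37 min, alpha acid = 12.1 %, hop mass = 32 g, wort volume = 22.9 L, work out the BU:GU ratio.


U = 1.65·0.000125^(GP/1000)·(1−e^(−0.04t))/4.15;  IBU = (α/100)·m·U·1000/V;  BU:GU = IBU/GP
U = 1.65·0.000125^(61/1000)·(1−e^(−0.04·37))/4.15 = 0.1775
IBU = (12.1/100)·32·0.1775·1000/22.9 = 30.0102
BU:GU = 30.0102/61

0.4920


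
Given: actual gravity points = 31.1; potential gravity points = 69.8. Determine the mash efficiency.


efficiency = actual / potential × 100
efficiency = 31.1 / 69.8 × 100

44.5559 %


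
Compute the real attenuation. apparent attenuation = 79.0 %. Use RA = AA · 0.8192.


RA = 79.0 · 0.8192

64.7168 %


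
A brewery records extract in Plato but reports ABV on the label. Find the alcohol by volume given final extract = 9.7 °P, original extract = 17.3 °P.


SG = 259/(259 − P);  ABV = (OG − FG)·131.25
OG = 259/(259 − 17.3) = 1.0716
FG = 259/(259 − 9.7) = 1.0389
ABV = (1.0716 − 1.0389)·131.25

4.2876 % ABV


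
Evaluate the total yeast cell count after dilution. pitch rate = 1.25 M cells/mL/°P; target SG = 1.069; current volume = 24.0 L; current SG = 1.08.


V_w = V·((SG_c−1)/(SG_t−1)−1);  °P = 259 − 259/SG_t;  cells = rate·(V+V_w)·°P
V_w = 24.0·((1.08−1)/(1.069−1)−1) = 3.8261
V_final = 24.0 + 3.8261 = 27.8261
°P = 259 − 259/1.069 = 16.7175
cells = 1.25·27.8261·16.7175

581.4780 billion cells


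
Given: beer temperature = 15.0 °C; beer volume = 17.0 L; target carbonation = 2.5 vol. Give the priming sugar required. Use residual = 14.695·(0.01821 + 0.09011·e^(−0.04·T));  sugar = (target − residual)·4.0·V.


residual = 14.695·(0.01821 + 0.09011·e^(−0.04·15.0)) = 0.9943
sugar = (2.5 − 0.9943)·4.0·17.0

102.3867 g


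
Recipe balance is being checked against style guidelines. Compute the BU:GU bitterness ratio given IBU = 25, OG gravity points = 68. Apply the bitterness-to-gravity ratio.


BU:GU = IBU / OG_points
BU:GU = 25 / 68

0.3676


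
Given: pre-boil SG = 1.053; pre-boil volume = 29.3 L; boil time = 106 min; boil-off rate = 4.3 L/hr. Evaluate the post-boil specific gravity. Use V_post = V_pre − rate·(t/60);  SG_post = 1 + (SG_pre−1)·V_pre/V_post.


V_post = 29.3 − 4.3·(106/60) = 21.7033
SG_post = 1 + (1.053 − 1)·29.3/21.7033

1.0716


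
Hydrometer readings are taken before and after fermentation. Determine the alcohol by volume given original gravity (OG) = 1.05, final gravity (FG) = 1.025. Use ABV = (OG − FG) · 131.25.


ABV = (1.05 − 1.025) · 131.25

3.2813 % ABV


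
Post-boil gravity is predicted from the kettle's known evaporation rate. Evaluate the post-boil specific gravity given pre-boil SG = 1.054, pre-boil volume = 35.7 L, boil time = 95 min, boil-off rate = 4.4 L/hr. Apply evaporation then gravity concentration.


V_post = V_pre − rate·(t/60);  SG_post = 1 + (SG_pre−1)·V_pre/V_post
V_post = 35.7 − 4.4·(95/60) = 28.7333
SG_post = 1 + (1.054 − 1)·35.7/28.7333

1.0671


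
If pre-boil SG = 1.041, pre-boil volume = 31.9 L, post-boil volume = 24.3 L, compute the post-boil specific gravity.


SG_post = 1 + (SG_pre − 1)·V_pre/V_post
pts_pre = (1.041 − 1)·1000 = 41.0000
pts_post = 41.0000·31.9/24.3 = 53.8230
SG_post = 1 + 53.8230/1000

1.0538


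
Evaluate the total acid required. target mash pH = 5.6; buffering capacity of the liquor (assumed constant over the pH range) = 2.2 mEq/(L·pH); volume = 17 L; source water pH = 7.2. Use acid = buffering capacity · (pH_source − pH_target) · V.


acid = 2.2 · (7.2 − 5.6) · 17

59.8400 mEq


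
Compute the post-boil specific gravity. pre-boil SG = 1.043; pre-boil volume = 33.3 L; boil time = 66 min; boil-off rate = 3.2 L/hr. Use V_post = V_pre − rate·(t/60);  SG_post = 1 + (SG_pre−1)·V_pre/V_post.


V_post = 33.3 − 3.2·(66/60) = 29.7800
SG_post = 1 + (1.043 − 1)·33.3/29.7800

1.0481


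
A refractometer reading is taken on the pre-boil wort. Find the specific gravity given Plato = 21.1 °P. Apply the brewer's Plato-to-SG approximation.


SG = 259/(259 − P)
SG = 259/(259 − 21.1)

1.0887


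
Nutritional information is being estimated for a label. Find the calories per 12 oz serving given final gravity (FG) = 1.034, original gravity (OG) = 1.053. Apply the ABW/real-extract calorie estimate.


ABW = (OG−FG)·131.25·0.79/FG;  °P = 259 − 259/SG (for OG→OE and FG→AE);  RE = 0.1808·OE + 0.8192·AE;  Cal = (6.9·ABW + 4·(RE−0.1))·FG·3.55
ABW = (1.053 − 1.034)·131.25·0.79/1.034 = 1.9053
OE = 259 − 259/1.053 = 13.0361 °P
AE = 259 − 259/1.034 = 8.5164 °P
RE = 0.1808·13.0361 + 0.8192·8.5164 = 9.3336 °P
Cal = (6.9·1.9053 + 4·(9.3336−0.1))·1.034·3.55

183.8317 kcal
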